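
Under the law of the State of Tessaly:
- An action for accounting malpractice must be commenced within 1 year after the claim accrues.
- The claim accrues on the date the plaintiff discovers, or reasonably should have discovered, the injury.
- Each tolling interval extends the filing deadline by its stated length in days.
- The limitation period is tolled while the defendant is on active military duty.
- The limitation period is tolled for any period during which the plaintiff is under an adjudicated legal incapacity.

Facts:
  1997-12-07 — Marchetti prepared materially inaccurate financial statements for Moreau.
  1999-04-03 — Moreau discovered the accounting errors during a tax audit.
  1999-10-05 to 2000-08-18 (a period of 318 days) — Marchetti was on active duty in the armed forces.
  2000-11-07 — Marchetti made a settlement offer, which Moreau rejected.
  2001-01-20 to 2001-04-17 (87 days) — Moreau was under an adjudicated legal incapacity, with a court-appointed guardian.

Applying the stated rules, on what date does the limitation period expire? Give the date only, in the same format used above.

2001-05-13

Under the discovery rule, the claim accrued on 1999-04-03, when Moreau discovered the injury — not on the 1997-12-07 date of the underlying act.
Adding the 1 year base period to 1999-04-03 gives a deadline of 2000-04-03, before any tolling.
The period was tolled for 318 days by the defendant's active military service (1999-10-05 to 2000-08-18), pushing the deadline to 2001-02-15.
Because the plaintiff's legal incapacity ran from 2001-01-20 to 2001-04-17, the deadline is extended by 87 days to 2001-05-13.
Nothing else in the chronology tolls or restarts the period.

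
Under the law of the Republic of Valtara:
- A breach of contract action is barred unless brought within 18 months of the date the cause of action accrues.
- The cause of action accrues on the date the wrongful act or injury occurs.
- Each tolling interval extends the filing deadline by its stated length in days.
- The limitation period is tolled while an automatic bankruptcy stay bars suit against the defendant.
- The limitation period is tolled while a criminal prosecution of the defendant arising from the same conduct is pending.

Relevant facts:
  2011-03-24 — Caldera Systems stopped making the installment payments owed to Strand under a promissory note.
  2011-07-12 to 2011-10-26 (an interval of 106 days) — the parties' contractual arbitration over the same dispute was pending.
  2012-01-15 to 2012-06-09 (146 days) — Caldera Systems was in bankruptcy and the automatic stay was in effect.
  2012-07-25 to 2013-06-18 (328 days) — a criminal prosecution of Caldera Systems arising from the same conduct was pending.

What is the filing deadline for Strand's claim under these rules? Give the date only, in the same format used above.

2014-01-11

The cause of action accrued on 2011-03-24, the date of the act.
Adding the 18 months base period to 2011-03-24 gives a deadline of 2012-09-24, before any tolling.
The period was tolled for 146 days by the automatic bankruptcy stay (2012-01-15 to 2012-06-09), pushing the deadline to 2013-02-17.
Because the pending criminal prosecution ran from 2012-07-25 to 2013-06-18, the deadline is extended by 328 days to 2014-01-11.
The pending related arbitration from 2011-07-12 to 2011-10-26 does not toll the period, because no stated rule makes a pending arbitration a tolling event.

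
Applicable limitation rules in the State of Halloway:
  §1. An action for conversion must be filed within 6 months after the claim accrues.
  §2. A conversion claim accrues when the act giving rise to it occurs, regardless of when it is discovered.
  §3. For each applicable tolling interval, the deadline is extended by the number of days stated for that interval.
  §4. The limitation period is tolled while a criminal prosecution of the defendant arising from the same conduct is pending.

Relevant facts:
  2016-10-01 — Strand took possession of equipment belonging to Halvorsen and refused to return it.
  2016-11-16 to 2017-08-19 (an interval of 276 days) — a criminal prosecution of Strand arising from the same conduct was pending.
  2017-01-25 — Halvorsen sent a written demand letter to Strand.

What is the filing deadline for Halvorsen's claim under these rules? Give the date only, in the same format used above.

2018-01-02

The limitation period began to run on 2016-10-01.
6 months from 2016-10-01 is 2017-04-01.
The pending criminal prosecution from 2016-11-16 to 2017-08-19 tolled the period for 276 days, extending the deadline to 2018-01-02.
Nothing else in the chronology tolls or restarts the period.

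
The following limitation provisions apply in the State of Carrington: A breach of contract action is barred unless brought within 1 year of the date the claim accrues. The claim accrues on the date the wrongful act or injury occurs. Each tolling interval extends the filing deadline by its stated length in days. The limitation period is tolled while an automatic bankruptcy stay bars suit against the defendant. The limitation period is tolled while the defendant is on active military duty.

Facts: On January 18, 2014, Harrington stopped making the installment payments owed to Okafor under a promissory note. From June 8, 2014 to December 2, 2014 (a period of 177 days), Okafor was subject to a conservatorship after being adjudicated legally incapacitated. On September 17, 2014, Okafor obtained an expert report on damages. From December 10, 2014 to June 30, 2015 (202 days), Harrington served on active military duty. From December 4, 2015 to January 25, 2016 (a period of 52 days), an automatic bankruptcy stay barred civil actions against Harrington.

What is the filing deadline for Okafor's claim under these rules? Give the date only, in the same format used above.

August 8, 2015

The claim accrued on January 18, 2014, when the wrongful act occurred.
The untolled deadline — 1 year after January 18, 2014 — is January 18, 2015.
Because the defendant's active military service ran from December 10, 2014 to June 30, 2015, the deadline is extended by 202 days to August 8, 2015.
The automatic bankruptcy stay starting December 4, 2015 came too late — the period had run on August 8, 2015 — and so does not extend the deadline.
No stated provision tolls the period for the plaintiff's incapacity, so the interval from June 8, 2014 to December 2, 2014 has no effect on the deadline.
Nothing else in the chronology tolls or restarts the period.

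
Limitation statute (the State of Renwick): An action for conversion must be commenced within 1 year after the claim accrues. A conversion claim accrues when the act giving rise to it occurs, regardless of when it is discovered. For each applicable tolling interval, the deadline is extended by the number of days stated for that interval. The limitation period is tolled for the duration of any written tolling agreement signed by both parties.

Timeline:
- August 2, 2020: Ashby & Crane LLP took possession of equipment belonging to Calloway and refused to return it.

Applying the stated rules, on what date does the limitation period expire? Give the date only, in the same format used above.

The claim accrued on August 2, 2020, when the wrongful act occurred.
Adding the 1 year base period to August 2, 2020 gives a deadline of August 2, 2021, before any tolling.

August 2, 2021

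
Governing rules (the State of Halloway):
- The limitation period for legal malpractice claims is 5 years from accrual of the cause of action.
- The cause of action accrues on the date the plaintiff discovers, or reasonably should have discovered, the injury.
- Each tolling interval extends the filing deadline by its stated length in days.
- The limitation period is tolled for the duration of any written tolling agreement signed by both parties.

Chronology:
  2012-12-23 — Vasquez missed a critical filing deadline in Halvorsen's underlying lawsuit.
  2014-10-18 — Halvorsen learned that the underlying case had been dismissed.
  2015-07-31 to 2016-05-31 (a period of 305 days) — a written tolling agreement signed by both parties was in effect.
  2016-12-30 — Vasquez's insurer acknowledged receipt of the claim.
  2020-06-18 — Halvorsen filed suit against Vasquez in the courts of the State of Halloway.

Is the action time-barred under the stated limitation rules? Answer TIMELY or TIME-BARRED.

TIMELY

Under the discovery rule, the claim accrued on 2014-10-18, when Halvorsen discovered the injury — not on the 2012-12-23 date of the underlying act.
Adding the 5 years base period to 2014-10-18 gives a deadline of 2019-10-18, before any tolling.
The period was tolled for 305 days by the written tolling agreement (2015-07-31 to 2016-05-31), pushing the deadline to 2020-08-18.
None of the other events listed affects the running of the period under the stated rules.
Filing on 2020-06-18 beat the 2020-08-18 deadline — the action is timely.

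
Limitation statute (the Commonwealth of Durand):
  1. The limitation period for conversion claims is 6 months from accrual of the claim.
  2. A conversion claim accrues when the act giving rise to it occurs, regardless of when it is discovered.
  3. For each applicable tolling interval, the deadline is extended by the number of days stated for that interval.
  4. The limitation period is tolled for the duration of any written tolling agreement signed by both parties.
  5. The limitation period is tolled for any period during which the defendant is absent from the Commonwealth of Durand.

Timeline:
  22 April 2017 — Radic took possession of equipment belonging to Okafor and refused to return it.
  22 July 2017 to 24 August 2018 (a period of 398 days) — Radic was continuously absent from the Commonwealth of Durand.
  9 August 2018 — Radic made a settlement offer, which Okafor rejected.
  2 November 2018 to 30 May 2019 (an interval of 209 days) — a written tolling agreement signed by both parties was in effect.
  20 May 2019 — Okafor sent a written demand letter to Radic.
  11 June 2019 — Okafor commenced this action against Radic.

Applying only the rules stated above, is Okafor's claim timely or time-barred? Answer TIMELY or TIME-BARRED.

The claim accrued on 22 April 2017, the date of the act.
Adding the 6 months base period to 22 April 2017 gives a deadline of 22 October 2017, before any tolling.
The defendant's absence from the jurisdiction from 22 July 2017 to 24 August 2018 tolled the period for 398 days, extending the deadline to 24 November 2018.
Because the written tolling agreement ran from 2 November 2018 to 30 May 2019, the deadline is extended by 209 days to 21 June 2019.
Nothing else in the chronology tolls or restarts the period.
Okafor filed on 11 June 2019, before the 21 June 2019 deadline, so the action is timely.

TIMELY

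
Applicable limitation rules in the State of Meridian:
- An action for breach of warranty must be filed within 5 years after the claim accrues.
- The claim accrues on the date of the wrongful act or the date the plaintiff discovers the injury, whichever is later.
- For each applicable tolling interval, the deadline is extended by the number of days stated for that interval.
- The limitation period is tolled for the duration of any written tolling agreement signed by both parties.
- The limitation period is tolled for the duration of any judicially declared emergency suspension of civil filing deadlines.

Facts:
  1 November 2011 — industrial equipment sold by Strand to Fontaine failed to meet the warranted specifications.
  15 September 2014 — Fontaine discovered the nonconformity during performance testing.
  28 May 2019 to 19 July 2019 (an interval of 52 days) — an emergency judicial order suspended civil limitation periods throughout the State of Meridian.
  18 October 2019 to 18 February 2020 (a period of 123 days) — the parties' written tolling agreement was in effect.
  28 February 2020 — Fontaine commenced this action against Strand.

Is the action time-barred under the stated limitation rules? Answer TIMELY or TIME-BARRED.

TIMELY

Because discovery on 15 September 2014 post-dates the 1 November 2011 act, accrual under the later-of rule falls on 15 September 2014.
Adding the 5 years base period to 15 September 2014 gives a deadline of 15 September 2019, before any tolling.
The period was tolled for 52 days by the emergency suspension of filing deadlines (28 May 2019 to 19 July 2019), pushing the deadline to 6 November 2019.
The written tolling agreement from 18 October 2019 to 18 February 2020 tolled the period for 123 days, extending the deadline to 8 March 2020.
The 28 February 2020 filing precedes the 8 March 2020 deadline; the claim is timely.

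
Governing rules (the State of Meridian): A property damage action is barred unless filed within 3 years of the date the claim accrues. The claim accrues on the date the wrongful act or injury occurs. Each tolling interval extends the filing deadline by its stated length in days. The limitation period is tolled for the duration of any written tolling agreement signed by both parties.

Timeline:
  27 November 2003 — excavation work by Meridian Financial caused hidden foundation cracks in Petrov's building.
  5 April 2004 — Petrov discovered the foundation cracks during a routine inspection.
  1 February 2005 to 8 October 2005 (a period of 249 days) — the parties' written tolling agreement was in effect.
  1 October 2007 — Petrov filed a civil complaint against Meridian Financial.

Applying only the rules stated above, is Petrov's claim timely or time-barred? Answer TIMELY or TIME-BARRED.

The claim accrued on 27 November 2003, when the wrongful act occurred; under the stated occurrence rule the 5 April 2004 discovery does not delay accrual.
Adding the 3 years base period to 27 November 2003 gives a deadline of 27 November 2006, before any tolling.
The written tolling agreement from 1 February 2005 to 8 October 2005 tolled the period for 249 days, extending the deadline to 3 August 2007.
Filing on 1 October 2007 missed the 3 August 2007 deadline — the action is time-barred.

TIME-BARRED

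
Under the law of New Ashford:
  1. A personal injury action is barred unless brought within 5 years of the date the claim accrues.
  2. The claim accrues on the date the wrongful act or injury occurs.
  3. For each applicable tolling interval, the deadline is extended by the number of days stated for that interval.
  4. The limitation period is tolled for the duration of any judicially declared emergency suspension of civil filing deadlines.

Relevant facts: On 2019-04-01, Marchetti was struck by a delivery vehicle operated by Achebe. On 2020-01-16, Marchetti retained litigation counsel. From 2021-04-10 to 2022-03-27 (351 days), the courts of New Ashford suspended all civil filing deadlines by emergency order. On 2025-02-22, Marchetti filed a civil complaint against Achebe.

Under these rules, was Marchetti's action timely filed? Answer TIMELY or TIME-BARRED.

TIMELY

The claim accrued on 2019-04-01, when the wrongful act occurred.
Adding the 5 years base period to 2019-04-01 gives a deadline of 2024-04-01, before any tolling.
The emergency suspension of filing deadlines from 2021-04-10 to 2022-03-27 tolled the period for 351 days, extending the deadline to 2025-03-18.
Nothing else in the chronology tolls or restarts the period.
Marchetti filed on 2025-02-22, before the 2025-03-18 deadline, so the action is timely.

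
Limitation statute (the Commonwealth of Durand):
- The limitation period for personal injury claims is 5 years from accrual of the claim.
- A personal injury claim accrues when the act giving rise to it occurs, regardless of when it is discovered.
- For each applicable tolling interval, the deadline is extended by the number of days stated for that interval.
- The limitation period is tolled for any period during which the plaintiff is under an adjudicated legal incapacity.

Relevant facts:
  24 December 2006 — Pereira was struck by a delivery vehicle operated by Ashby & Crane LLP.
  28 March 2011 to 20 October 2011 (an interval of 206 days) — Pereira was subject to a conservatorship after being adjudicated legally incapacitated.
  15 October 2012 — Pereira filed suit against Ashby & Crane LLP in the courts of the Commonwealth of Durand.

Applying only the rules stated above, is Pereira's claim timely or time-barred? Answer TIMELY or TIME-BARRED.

The claim accrued on 24 December 2006, when the wrongful act occurred.
5 years from 24 December 2006 is 24 December 2011.
The plaintiff's legal incapacity from 28 March 2011 to 20 October 2011 tolled the period for 206 days, extending the deadline to 17 July 2012.
The 15 October 2012 filing falls after the 17 July 2012 deadline; the claim is time-barred.

TIME-BARRED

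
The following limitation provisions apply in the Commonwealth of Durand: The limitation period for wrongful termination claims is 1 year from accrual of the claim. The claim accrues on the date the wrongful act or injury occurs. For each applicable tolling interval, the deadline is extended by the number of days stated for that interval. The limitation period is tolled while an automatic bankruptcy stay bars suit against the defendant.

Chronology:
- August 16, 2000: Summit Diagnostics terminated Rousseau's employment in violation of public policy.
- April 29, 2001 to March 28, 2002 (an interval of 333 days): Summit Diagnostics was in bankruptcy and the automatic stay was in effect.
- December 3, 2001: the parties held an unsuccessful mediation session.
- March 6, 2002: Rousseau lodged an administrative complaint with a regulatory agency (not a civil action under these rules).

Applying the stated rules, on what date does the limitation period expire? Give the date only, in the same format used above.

The claim accrued on August 16, 2000, the date of the act.
Adding the 1 year base period to August 16, 2000 gives a deadline of August 16, 2001, before any tolling.
The automatic bankruptcy stay from April 29, 2001 to March 28, 2002 tolled the period for 333 days, extending the deadline to July 15, 2002.
The other events in the timeline have no effect on the limitation period under the stated rules.

July 15, 2002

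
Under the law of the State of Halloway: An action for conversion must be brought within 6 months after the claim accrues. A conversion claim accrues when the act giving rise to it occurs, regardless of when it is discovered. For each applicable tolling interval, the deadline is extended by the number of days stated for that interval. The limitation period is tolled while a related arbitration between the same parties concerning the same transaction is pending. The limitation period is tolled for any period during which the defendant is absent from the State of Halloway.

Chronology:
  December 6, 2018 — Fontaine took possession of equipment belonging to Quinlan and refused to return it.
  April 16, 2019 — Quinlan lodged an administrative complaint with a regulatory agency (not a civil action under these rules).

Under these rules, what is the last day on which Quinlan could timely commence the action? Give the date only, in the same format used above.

The limitation period began to run on December 6, 2018.
The untolled deadline — 6 months after December 6, 2018 — is June 6, 2019.
Nothing else in the chronology tolls or restarts the period.

June 6, 2019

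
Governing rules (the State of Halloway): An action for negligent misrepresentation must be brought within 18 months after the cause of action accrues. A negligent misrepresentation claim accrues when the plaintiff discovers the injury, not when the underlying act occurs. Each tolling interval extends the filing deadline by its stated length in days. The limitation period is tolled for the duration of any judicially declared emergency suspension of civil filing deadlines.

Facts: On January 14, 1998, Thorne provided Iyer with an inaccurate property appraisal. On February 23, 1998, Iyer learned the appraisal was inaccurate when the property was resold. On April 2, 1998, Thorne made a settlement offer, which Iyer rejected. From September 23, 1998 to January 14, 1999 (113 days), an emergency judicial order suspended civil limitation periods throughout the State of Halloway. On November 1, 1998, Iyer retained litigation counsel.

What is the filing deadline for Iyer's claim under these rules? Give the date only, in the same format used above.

Under the discovery rule, the claim accrued on February 23, 1998, when Iyer discovered the injury — not on the January 14, 1998 date of the underlying act.
18 months from February 23, 1998 is August 23, 1999.
The emergency suspension of filing deadlines from September 23, 1998 to January 14, 1999 tolled the period for 113 days, extending the deadline to December 14, 1999.
None of the other events listed affects the running of the period under the stated rules.

December 14, 1999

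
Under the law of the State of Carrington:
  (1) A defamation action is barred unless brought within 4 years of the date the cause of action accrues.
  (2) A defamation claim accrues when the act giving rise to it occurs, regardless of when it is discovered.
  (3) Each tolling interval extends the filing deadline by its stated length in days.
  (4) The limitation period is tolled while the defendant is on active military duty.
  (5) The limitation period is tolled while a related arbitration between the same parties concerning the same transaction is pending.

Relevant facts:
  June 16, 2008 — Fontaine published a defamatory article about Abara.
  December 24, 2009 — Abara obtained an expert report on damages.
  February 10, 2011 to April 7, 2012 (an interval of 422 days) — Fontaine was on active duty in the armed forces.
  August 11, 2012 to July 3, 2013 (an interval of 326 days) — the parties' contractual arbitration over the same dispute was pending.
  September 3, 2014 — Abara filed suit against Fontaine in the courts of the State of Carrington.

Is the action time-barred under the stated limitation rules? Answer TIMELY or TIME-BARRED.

The claim accrued on June 16, 2008, when the wrongful act occurred.
Adding the 4 years base period to June 16, 2008 gives a deadline of June 16, 2012, before any tolling.
The defendant's active military service from February 10, 2011 to April 7, 2012 tolled the period for 422 days, extending the deadline to August 12, 2013.
The pending related arbitration from August 11, 2012 to July 3, 2013 tolled the period for 326 days, extending the deadline to July 4, 2014.
None of the other events listed affects the running of the period under the stated rules.
Abara filed on September 3, 2014, after the July 4, 2014 deadline, so the action is time-barred.

TIME-BARRED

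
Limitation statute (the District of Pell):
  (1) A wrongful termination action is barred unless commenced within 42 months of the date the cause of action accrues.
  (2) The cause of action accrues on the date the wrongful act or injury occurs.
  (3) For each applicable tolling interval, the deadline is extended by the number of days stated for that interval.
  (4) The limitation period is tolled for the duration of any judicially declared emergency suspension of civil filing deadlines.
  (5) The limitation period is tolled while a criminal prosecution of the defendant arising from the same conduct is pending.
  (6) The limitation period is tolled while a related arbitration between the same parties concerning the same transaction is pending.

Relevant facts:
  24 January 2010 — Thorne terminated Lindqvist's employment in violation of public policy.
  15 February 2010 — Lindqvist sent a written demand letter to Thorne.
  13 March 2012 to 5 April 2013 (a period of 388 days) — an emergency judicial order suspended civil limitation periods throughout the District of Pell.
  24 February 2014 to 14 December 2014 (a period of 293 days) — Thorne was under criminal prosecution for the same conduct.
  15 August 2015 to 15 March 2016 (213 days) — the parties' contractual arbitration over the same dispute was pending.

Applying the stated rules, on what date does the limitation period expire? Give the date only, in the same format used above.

The cause of action accrued on 24 January 2010, the date of the act.
42 months from 24 January 2010 is 24 July 2013.
The period was tolled for 388 days by the emergency suspension of filing deadlines (13 March 2012 to 5 April 2013), pushing the deadline to 16 August 2014.
The period was tolled for 293 days by the pending criminal prosecution (24 February 2014 to 14 December 2014), pushing the deadline to 5 June 2015.
The pending related arbitration starting 15 August 2015 came too late — the period had run on 5 June 2015 — and so does not extend the deadline.
None of the other events listed affects the running of the period under the stated rules.

5 June 2015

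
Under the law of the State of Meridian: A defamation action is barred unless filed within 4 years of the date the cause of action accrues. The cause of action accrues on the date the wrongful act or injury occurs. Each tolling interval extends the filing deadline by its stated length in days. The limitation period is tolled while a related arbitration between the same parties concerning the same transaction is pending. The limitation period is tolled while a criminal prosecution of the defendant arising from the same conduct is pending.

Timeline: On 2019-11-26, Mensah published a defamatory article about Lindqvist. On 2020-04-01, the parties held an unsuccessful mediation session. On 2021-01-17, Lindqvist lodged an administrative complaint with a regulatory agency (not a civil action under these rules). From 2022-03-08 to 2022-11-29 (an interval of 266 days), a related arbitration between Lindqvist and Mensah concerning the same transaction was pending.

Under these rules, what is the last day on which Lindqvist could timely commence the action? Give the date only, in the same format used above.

2024-08-18

The limitation period began to run on 2019-11-26.
The untolled deadline — 4 years after 2019-11-26 — is 2023-11-26.
The pending related arbitration from 2022-03-08 to 2022-11-29 tolled the period for 266 days, extending the deadline to 2024-08-18.
Nothing else in the chronology tolls or restarts the period.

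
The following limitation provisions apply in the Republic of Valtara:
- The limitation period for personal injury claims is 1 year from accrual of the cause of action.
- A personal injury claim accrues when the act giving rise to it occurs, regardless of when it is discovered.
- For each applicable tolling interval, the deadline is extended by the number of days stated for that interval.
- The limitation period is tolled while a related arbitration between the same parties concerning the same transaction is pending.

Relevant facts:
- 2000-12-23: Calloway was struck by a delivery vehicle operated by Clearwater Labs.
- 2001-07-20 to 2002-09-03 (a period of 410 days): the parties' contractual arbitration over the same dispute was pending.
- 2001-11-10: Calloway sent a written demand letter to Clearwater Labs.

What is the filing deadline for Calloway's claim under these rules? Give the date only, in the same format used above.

2003-02-06

The cause of action accrued on 2000-12-23, the date of the act.
1 year from 2000-12-23 is 2001-12-23.
The pending related arbitration from 2001-07-20 to 2002-09-03 tolled the period for 410 days, extending the deadline to 2003-02-06.
Nothing else in the chronology tolls or restarts the period.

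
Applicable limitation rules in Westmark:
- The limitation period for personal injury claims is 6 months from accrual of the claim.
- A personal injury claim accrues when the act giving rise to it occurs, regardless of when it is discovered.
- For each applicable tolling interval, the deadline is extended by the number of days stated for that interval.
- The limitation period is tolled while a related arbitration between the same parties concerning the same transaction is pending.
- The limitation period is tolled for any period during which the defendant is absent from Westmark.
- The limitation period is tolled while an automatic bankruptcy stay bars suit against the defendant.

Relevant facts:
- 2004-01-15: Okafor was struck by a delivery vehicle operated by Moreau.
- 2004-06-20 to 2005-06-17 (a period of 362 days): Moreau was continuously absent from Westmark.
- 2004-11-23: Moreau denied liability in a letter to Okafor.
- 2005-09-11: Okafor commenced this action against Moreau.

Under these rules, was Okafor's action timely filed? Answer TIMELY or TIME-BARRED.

The claim accrued on 2004-01-15, the date of the act.
6 months from 2004-01-15 is 2004-07-15.
Because the defendant's absence from the jurisdiction ran from 2004-06-20 to 2005-06-17, the deadline is extended by 362 days to 2005-07-12.
None of the other events listed affects the running of the period under the stated rules.
The 2005-09-11 filing falls after the 2005-07-12 deadline; the claim is time-barred.

TIME-BARRED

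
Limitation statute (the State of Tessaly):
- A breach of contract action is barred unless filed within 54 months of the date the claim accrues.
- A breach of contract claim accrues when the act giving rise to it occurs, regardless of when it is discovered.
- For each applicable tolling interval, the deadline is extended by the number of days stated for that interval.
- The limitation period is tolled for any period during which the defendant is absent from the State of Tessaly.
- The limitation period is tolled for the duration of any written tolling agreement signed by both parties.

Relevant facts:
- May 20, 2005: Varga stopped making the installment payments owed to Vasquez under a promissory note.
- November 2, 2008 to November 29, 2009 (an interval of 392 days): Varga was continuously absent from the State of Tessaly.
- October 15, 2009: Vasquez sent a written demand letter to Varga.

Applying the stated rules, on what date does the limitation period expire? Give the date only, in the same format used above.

The claim accrued on May 20, 2005, when the wrongful act occurred.
54 months from May 20, 2005 is November 20, 2009.
The period was tolled for 392 days by the defendant's absence from the jurisdiction (November 2, 2008 to November 29, 2009), pushing the deadline to December 17, 2010.
The other events in the timeline have no effect on the limitation period under the stated rules.

December 17, 2010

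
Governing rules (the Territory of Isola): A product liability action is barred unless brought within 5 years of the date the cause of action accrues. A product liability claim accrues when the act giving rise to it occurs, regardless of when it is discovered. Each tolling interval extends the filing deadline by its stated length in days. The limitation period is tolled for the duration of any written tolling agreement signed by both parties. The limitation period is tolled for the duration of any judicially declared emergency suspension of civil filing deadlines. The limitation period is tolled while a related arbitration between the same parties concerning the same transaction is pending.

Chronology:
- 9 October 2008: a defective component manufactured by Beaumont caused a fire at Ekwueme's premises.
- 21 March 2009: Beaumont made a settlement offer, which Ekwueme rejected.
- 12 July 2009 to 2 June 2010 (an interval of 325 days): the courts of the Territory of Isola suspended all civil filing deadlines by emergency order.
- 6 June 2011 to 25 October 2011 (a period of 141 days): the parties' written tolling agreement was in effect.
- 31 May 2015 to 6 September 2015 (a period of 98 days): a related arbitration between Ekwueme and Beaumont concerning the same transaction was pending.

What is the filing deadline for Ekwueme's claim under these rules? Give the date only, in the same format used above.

The cause of action accrued on 9 October 2008, the date of the act.
The untolled deadline — 5 years after 9 October 2008 — is 9 October 2013.
The period was tolled for 325 days by the emergency suspension of filing deadlines (12 July 2009 to 2 June 2010), pushing the deadline to 30 August 2014.
The period was tolled for 141 days by the written tolling agreement (6 June 2011 to 25 October 2011), pushing the deadline to 18 January 2015.
The pending related arbitration starting 31 May 2015 came too late — the period had run on 18 January 2015 — and so does not extend the deadline.
Nothing else in the chronology tolls or restarts the period.

18 January 2015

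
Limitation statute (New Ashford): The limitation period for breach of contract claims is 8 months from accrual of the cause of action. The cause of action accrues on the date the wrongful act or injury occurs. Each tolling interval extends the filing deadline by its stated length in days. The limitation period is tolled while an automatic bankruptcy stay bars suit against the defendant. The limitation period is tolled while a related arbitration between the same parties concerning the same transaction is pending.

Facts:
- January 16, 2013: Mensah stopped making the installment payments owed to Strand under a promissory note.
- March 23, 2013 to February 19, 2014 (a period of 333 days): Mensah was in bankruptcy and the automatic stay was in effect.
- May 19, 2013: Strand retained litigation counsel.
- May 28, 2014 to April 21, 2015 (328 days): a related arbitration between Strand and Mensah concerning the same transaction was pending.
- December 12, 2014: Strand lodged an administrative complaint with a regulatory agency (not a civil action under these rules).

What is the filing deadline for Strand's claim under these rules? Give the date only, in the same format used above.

The cause of action accrued on January 16, 2013, the date of the act.
The untolled deadline — 8 months after January 16, 2013 — is September 16, 2013.
The automatic bankruptcy stay from March 23, 2013 to February 19, 2014 tolled the period for 333 days, extending the deadline to August 15, 2014.
The period was tolled for 328 days by the pending related arbitration (May 28, 2014 to April 21, 2015), pushing the deadline to July 9, 2015.
Nothing else in the chronology tolls or restarts the period.

July 9, 2015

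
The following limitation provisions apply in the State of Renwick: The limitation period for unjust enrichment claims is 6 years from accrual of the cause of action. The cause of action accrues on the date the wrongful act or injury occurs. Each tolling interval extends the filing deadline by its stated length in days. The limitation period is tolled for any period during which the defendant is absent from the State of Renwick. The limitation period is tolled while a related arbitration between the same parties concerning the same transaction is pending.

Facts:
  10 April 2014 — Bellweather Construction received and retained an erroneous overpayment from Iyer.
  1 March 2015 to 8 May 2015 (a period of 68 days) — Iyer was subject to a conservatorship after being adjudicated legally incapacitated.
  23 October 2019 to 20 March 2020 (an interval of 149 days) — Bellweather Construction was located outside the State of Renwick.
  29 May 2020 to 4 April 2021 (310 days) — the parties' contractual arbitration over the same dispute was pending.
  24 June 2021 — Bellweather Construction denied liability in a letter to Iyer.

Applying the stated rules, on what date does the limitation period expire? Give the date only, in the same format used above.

The cause of action accrued on 10 April 2014, the date of the act.
6 years from 10 April 2014 is 10 April 2020.
Because the defendant's absence from the jurisdiction ran from 23 October 2019 to 20 March 2020, the deadline is extended by 149 days to 6 September 2020.
Because the pending related arbitration ran from 29 May 2020 to 4 April 2021, the deadline is extended by 310 days to 13 July 2021.
No stated provision tolls the period for the plaintiff's incapacity, so the interval from 1 March 2015 to 8 May 2015 has no effect on the deadline.
None of the other events listed affects the running of the period under the stated rules.

13 July 2021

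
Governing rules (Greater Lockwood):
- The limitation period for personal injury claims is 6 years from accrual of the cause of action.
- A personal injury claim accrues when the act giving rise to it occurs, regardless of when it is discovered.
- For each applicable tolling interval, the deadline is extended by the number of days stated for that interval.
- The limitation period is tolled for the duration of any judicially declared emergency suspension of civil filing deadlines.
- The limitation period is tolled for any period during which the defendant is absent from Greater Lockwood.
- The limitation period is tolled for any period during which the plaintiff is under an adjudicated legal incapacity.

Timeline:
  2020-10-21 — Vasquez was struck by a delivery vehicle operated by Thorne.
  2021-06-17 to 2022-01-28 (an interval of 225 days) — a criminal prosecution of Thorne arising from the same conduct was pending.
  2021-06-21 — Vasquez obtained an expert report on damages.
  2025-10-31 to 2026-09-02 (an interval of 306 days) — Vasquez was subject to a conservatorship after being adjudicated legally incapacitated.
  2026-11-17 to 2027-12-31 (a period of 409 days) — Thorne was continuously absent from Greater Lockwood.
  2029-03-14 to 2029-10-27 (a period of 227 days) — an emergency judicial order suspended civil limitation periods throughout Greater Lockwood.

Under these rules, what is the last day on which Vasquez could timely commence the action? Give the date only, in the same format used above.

2028-10-05

The claim accrued on 2020-10-21, when the wrongful act occurred.
Adding the 6 years base period to 2020-10-21 gives a deadline of 2026-10-21, before any tolling.
The period was tolled for 306 days by the plaintiff's legal incapacity (2025-10-31 to 2026-09-02), pushing the deadline to 2027-08-23.
The defendant's absence from the jurisdiction from 2026-11-17 to 2027-12-31 tolled the period for 409 days, extending the deadline to 2028-10-05.
The emergency suspension of filing deadlines starting 2029-03-14 came too late — the period had run on 2028-10-05 — and so does not extend the deadline.
Although a criminal prosecution ran from 2021-06-17 to 2022-01-28, the stated rules do not make that a tolling event, so it is disregarded.
None of the other events listed affects the running of the period under the stated rules.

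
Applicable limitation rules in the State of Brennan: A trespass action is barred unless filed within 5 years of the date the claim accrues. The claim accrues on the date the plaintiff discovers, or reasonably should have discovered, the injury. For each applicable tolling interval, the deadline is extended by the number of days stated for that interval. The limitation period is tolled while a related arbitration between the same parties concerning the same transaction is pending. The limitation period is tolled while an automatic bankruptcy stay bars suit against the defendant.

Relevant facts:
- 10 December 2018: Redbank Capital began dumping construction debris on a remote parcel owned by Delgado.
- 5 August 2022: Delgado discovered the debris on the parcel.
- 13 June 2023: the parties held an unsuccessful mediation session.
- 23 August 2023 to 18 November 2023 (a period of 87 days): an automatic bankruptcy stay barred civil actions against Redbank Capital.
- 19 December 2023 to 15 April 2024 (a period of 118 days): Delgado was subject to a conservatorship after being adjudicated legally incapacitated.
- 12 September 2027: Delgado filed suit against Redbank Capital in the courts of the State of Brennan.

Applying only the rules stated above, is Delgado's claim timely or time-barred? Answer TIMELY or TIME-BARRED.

Under the discovery rule, the claim accrued on 5 August 2022, when Delgado discovered the injury — not on the 10 December 2018 date of the underlying act.
5 years from 5 August 2022 is 5 August 2027.
The period was tolled for 87 days by the automatic bankruptcy stay (23 August 2023 to 18 November 2023), pushing the deadline to 31 October 2027.
The plaintiff's legal incapacity from 19 December 2023 to 15 April 2024 does not toll the period, because no stated rule makes the plaintiff's incapacity a tolling event.
Nothing else in the chronology tolls or restarts the period.
Filing on 12 September 2027 beat the 31 October 2027 deadline — the action is timely.

TIMELY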